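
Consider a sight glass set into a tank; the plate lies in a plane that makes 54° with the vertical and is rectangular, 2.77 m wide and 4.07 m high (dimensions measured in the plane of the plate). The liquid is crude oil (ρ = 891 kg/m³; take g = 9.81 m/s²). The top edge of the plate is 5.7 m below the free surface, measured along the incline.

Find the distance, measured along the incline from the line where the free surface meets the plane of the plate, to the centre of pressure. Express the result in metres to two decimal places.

y_p = 7.91 m

γ = ρg = 891 × 9.81 / 1000 = 8.74071 kN/m³.
The plate makes 54° with the vertical, i.e. θ = 90° − 54° = 36° to the horizontal. Measuring y along the incline from the free-surface line, vertical depth h = y·sinθ with sinθ = 0.587785.
The centroid lies 4.07/2 = 2.035 m below the top edge, so y_c = 5.7 + 2.035 = 7.735 m and h_c = 7.735 × 0.587785 = 4.54652 m.
A = 2.77 × 4.07 = 11.2739 m².
Resultant F = γ·h_c·A = 8.74071 × 4.54652 × 11.2739 = 448.023 kN.
I_c = b·h³/12 = 2.77 × 4.07³/12 = 15.5626 m⁴.
Centre of pressure: y_p = y_c + I_c/(y_c·A) = 7.735 + 15.5626/(7.735 × 11.2739) = 7.735 + 0.178463 = 7.91346 m along the plane.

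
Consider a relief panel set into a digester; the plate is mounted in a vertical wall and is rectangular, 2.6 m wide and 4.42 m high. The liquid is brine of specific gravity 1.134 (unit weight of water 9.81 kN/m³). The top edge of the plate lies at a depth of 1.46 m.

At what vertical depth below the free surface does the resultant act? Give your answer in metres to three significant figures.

h_p = 4.11 m

γ = 1.134 × 9.81 = 11.12454 kN/m³.
The centroid lies 4.42/2 = 2.21 m below the top edge, so the centroid depth is h_c = 1.46 + 2.21 = 3.67 m.
A = 2.6 × 4.42 = 11.492 m².
Resultant F = γ·h_c·A = 11.12454 × 3.67 × 11.492 = 469.185 kN.
I_c = b·h³/12 = 2.6 × 4.42³/12 = 18.7094 m⁴.
Centre of pressure: y_p = y_c + I_c/(y_c·A) = 3.67 + 18.7094/(3.67 × 11.492) = 3.67 + 0.443607 = 4.11361 m along the plane.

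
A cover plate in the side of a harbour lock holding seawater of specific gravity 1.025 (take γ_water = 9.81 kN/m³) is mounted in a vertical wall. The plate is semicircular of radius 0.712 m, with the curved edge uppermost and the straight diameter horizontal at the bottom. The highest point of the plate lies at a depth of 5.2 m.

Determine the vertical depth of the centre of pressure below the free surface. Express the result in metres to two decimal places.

h_p = 5.62 m

γ = 1.025 × 9.81 = 10.05525 kN/m³.
The centroid lies 4r/(3π) = 0.302182 m above the diameter, so r − 4r/(3π) = 0.712 − 0.302182 = 0.409818 m below the topmost point, so the centroid depth is h_c = 5.2 + 0.409818 = 5.60982 m.
A = πr²/2 = π × 0.712²/2 = 0.796306 m².
Resultant F = γ·h_c·A = 10.05525 × 5.60982 × 0.796306 = 44.9181 kN.
I_c = (π/8 − 8/(9π))·r⁴ = 0.109757 × 0.712⁴ = 0.0282067 m⁴.
Centre of pressure: y_p = y_c + I_c/(y_c·A) = 5.60982 + 0.0282067/(5.60982 × 0.796306) = 5.60982 + 0.00631427 = 5.61613 m along the plane.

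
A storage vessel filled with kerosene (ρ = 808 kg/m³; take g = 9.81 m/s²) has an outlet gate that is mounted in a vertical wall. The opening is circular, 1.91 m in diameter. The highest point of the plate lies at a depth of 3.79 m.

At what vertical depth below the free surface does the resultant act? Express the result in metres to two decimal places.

h_p = 4.79 m

γ = ρg = 808 × 9.81 / 1000 = 7.92648 kN/m³.
The centroid is at the centre, 0.955 m below the top of the plate, so the centroid depth is h_c = 3.79 + 0.955 = 4.745 m.
A = π(0.955)² = 2.86521 m².
Resultant F = γ·h_c·A = 7.92648 × 4.745 × 2.86521 = 107.764 kN.
I_c = πr⁴/4 = π × 0.955⁴/4 = 0.653286 m⁴.
Centre of pressure: y_p = y_c + I_c/(y_c·A) = 4.745 + 0.653286/(4.745 × 2.86521) = 4.745 + 0.0480519 = 4.79305 m along the plane.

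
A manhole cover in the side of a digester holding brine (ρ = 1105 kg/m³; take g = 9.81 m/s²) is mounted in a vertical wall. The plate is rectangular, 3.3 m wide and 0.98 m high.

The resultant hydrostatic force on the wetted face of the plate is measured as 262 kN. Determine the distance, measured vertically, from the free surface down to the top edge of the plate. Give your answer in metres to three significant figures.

d_top ≈ 6.98 m

γ = ρg = 1105 × 9.81 / 1000 = 10.84005 kN/m³.
A = 3.3 × 0.98 = 3.234 m².
From F = γ·h_c·A, the centroid depth is h_c = 262/(10.84005 × 3.234) = 7.4736 m.
The centroid lies 0.98/2 = 0.49 m below the top edge, so the top edge sits at h_top = 7.4736 − 0.49 = 6.9836 m below the surface.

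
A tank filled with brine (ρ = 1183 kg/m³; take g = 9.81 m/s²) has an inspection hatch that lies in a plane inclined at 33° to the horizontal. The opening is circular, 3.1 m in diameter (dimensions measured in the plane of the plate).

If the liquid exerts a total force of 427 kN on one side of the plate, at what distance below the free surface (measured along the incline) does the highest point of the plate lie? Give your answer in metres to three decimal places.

γ = ρg = 1183 × 9.81 / 1000 = 11.60523 kN/m³.
A = π(1.55)² = 7.54768 m².
From F = γ·h_c·A, the centroid depth is h_c = 427/(11.60523 × 7.54768) = 4.87484 m.
Let θ = 33° be the plate's angle to the horizontal; measure y along the incline from where the plane meets the free surface. Vertical depth h = y·sinθ with sinθ = 0.544639.
Along the incline, y_c = h_c/sinθ = 4.87484/0.544639 = 8.95059 m.
The centroid is at the centre, 1.55 m below the top of the plate, so the highest point sits at y_top = 8.95059 − 1.55 = 7.40059 m along the incline.

y_top ≈ 7.401 m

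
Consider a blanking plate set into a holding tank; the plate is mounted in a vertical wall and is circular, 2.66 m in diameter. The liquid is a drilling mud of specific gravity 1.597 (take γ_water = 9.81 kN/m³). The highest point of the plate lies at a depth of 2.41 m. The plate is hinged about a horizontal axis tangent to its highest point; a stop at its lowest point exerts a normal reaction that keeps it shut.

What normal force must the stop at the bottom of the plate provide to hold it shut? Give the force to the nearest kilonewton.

γ = 1.597 × 9.81 = 15.66657 kN/m³.
The centroid is at the centre, 1.33 m below the top of the plate, so the centroid depth is h_c = 2.41 + 1.33 = 3.74 m.
A = π(1.33)² = 5.55716 m².
Resultant F = γ·h_c·A = 15.66657 × 3.74 × 5.55716 = 325.611 kN.
I_c = πr⁴/4 = π × 1.33⁴/4 = 2.45752 m⁴.
Centre of pressure: y_p = y_c + I_c/(y_c·A) = 3.74 + 2.45752/(3.74 × 5.55716) = 3.74 + 0.118242 = 3.85824 m along the plane.
The resultant acts 1.33 + 0.118242 = 1.44824 m (along the plate) below the hinge at the top edge, so the moment about the hinge is M = F × 1.44824 = 325.611 × 1.44824 = 471.563 kN·m.
A normal force at the bottom, 2.66 m from the hinge, must supply this moment: P = 471.563/2.66 = 177.279 kN.

P ≈ 177 kN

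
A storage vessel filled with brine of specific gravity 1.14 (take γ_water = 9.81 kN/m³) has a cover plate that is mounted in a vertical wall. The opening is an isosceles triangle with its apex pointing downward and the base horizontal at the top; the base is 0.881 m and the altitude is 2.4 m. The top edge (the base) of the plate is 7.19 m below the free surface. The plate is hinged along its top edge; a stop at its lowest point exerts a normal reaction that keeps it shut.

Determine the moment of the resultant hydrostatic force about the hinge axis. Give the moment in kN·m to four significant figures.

γ = 1.14 × 9.81 = 11.1834 kN/m³.
With the apex down, the centroid sits h/3 = 2.4/3 = 0.8 m below the base (the top edge), so the centroid depth is h_c = 7.19 + 0.8 = 7.99 m.
A = ½ × 0.881 × 2.4 = 1.0572 m².
Resultant F = γ·h_c·A = 11.1834 × 7.99 × 1.0572 = 94.4665 kN.
I_c = b·h³/36 = 0.881 × 2.4³/36 = 0.338304 m⁴.
Centre of pressure: y_p = y_c + I_c/(y_c·A) = 7.99 + 0.338304/(7.99 × 1.0572) = 7.99 + 0.0400501 = 8.03005 m along the plane.
The resultant acts 0.8 + 0.0400501 = 0.84005 m (along the plate) below the hinge at the top edge, so the moment about the hinge is M = F × 0.84005 = 94.4665 × 0.84005 = 79.3566 kN·m.

M ≈ 79.36 kN·m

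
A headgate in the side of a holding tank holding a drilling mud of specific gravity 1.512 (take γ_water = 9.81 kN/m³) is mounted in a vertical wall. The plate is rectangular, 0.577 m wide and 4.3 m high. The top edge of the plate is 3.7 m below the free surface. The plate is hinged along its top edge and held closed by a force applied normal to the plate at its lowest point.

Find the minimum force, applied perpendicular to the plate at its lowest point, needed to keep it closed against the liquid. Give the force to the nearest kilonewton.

P ≈ 121 kN

γ = 1.512 × 9.81 = 14.83272 kN/m³.
The centroid lies 4.3/2 = 2.15 m below the top edge, so the centroid depth is h_c = 3.7 + 2.15 = 5.85 m.
A = 0.577 × 4.3 = 2.4811 m².
Resultant F = γ·h_c·A = 14.83272 × 5.85 × 2.4811 = 215.289 kN.
I_c = b·h³/12 = 0.577 × 4.3³/12 = 3.82296 m⁴.
Centre of pressure: y_p = y_c + I_c/(y_c·A) = 5.85 + 3.82296/(5.85 × 2.4811) = 5.85 + 0.26339 = 6.11339 m along the plane.
The resultant acts 2.15 + 0.26339 = 2.41339 m (along the plate) below the hinge at the top edge, so the moment about the hinge is M = F × 2.41339 = 215.289 × 2.41339 = 519.576 kN·m.
A normal force at the bottom, 4.3 m from the hinge, must supply this moment: P = 519.576/4.3 = 120.832 kN.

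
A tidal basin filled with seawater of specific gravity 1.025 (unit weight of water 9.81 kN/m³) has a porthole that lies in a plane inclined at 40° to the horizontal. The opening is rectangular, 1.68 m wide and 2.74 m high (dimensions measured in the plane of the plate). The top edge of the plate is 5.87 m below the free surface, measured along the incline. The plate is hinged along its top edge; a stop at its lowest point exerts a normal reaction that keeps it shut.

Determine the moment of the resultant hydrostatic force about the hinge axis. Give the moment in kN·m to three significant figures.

γ = 1.025 × 9.81 = 10.05525 kN/m³.
Let θ = 40° be the plate's angle to the horizontal; measure y along the incline from where the plane meets the free surface. Vertical depth h = y·sinθ with sinθ = 0.642788.
The centroid lies 2.74/2 = 1.37 m below the top edge, so y_c = 5.87 + 1.37 = 7.24 m and h_c = 7.24 × 0.642788 = 4.65379 m.
A = 1.68 × 2.74 = 4.6032 m².
Resultant F = γ·h_c·A = 10.05525 × 4.65379 × 4.6032 = 215.407 kN.
I_c = b·h³/12 = 1.68 × 2.74³/12 = 2.87992 m⁴.
Centre of pressure: y_p = y_c + I_c/(y_c·A) = 7.24 + 2.87992/(7.24 × 4.6032) = 7.24 + 0.0864136 = 7.32641 m along the plane.
The resultant acts 1.37 + 0.0864136 = 1.45641 m (along the plate) below the hinge at the top edge, so the moment about the hinge is M = F × 1.45641 = 215.407 × 1.45641 = 313.721 kN·m.

M ≈ 314 kN·m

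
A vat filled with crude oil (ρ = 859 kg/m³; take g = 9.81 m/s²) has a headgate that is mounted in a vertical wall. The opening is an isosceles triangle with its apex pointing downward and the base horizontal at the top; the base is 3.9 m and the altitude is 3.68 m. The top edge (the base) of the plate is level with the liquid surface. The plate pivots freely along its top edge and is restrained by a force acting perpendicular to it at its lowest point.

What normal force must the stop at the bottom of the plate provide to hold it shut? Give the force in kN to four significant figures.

γ = ρg = 859 × 9.81 / 1000 = 8.42679 kN/m³.
With the apex down, the centroid sits h/3 = 3.68/3 = 1.22667 m below the base (the top edge), so the centroid depth is h_c = 1.22667 m.
A = ½ × 3.9 × 3.68 = 7.176 m².
Resultant F = γ·h_c·A = 8.42679 × 1.22667 × 7.176 = 74.1775 kN.
I_c = b·h³/36 = 3.9 × 3.68³/36 = 5.3989 m⁴.
Centre of pressure: y_p = y_c + I_c/(y_c·A) = 1.22667 + 5.3989/(1.22667 × 7.176) = 1.22667 + 0.613331 = 1.84 m along the plane.
The resultant acts 1.22667 + 0.613331 = 1.84 m (along the plate) below the hinge at the top edge, so the moment about the hinge is M = F × 1.84 = 74.1775 × 1.84 = 136.487 kN·m.
A normal force at the bottom, 3.68 m from the hinge, must supply this moment: P = 136.487/3.68 = 37.0889 kN.

P ≈ 37.09 kN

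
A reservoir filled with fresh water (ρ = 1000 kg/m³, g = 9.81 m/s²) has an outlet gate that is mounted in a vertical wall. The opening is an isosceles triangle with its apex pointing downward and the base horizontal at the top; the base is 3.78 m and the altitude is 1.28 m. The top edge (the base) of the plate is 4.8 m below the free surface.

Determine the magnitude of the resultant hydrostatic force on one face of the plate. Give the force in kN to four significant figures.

γ = ρg = 1000 × 9.81 = 9810 N/m³ = 9.81 kN/m³.
With the apex down, the centroid sits h/3 = 1.28/3 = 0.426667 m below the base (the top edge), so the centroid depth is h_c = 4.8 + 0.426667 = 5.22667 m.
A = ½ × 3.78 × 1.28 = 2.4192 m².
Resultant F = γ·h_c·A = 9.81 × 5.22667 × 2.4192 = 124.041 kN.

F ≈ 124.0 kN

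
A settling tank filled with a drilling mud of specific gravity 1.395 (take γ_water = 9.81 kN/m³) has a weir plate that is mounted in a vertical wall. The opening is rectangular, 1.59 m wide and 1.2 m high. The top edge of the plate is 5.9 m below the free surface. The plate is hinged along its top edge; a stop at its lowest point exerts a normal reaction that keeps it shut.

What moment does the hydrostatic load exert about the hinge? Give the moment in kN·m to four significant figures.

γ = 1.395 × 9.81 = 13.68495 kN/m³.
The centroid lies 1.2/2 = 0.6 m below the top edge, so the centroid depth is h_c = 5.9 + 0.6 = 6.5 m.
A = 1.59 × 1.2 = 1.908 m².
Resultant F = γ·h_c·A = 13.68495 × 6.5 × 1.908 = 169.721 kN.
I_c = b·h³/12 = 1.59 × 1.2³/12 = 0.22896 m⁴.
Centre of pressure: y_p = y_c + I_c/(y_c·A) = 6.5 + 0.22896/(6.5 × 1.908) = 6.5 + 0.0184615 = 6.51846 m along the plane.
The resultant acts 0.6 + 0.0184615 = 0.618461 m (along the plate) below the hinge at the top edge, so the moment about the hinge is M = F × 0.618461 = 169.721 × 0.618461 = 104.966 kN·m.

M ≈ 105.0 kN·m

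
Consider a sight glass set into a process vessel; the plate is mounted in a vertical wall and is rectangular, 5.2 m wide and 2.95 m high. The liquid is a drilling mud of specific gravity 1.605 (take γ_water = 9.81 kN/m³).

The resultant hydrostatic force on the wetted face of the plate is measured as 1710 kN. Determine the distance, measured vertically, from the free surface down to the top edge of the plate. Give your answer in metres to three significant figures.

γ = 1.605 × 9.81 = 15.74505 kN/m³.
A = 5.2 × 2.95 = 15.34 m².
From F = γ·h_c·A, the centroid depth is h_c = 1710/(15.74505 × 15.34) = 7.07989 m.
The centroid lies 2.95/2 = 1.475 m below the top edge, so the top edge sits at h_top = 7.07989 − 1.475 = 5.60489 m below the surface.

d_top ≈ 5.60 m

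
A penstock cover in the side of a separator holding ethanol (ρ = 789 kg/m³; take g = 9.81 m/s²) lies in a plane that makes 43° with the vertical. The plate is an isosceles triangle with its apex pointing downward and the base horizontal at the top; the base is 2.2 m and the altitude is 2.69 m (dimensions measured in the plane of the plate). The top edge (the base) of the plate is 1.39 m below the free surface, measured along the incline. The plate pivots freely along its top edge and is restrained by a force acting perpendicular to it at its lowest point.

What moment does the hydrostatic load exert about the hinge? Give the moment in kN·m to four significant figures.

γ = ρg = 789 × 9.81 / 1000 = 7.74009 kN/m³.
The plate makes 43° with the vertical, i.e. θ = 90° − 43° = 47° to the horizontal. Measuring y along the incline from the free-surface line, vertical depth h = y·sinθ with sinθ = 0.731354.
With the apex down, the centroid sits h/3 = 2.69/3 = 0.896667 m below the base (the top edge), so y_c = 1.39 + 0.896667 = 2.28667 m and h_c = 2.28667 × 0.731354 = 1.67237 m.
A = ½ × 2.2 × 2.69 = 2.959 m².
Resultant F = γ·h_c·A = 7.74009 × 1.67237 × 2.959 = 38.3022 kN.
I_c = b·h³/36 = 2.2 × 2.69³/36 = 1.18953 m⁴.
Centre of pressure: y_p = y_c + I_c/(y_c·A) = 2.28667 + 1.18953/(2.28667 × 2.959) = 2.28667 + 0.175803 = 2.46247 m along the plane.
The resultant acts 0.896667 + 0.175803 = 1.07247 m (along the plate) below the hinge at the top edge, so the moment about the hinge is M = F × 1.07247 = 38.3022 × 1.07247 = 41.078 kN·m.

M ≈ 41.08 kN·m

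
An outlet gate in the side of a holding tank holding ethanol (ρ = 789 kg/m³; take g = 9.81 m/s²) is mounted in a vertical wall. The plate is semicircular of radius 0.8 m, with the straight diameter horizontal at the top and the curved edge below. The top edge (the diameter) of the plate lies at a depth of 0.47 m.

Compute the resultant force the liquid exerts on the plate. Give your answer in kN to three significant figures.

γ = ρg = 789 × 9.81 / 1000 = 7.74009 kN/m³.
The centroid of a semicircle lies 4r/(3π) = 0.339531 m from the diameter, here below the top edge, so the centroid depth is h_c = 0.47 + 0.339531 = 0.809531 m.
A = πr²/2 = π × 0.8²/2 = 1.00531 m².
Resultant F = γ·h_c·A = 7.74009 × 0.809531 × 1.00531 = 6.29911 kN.

F ≈ 6.30 kN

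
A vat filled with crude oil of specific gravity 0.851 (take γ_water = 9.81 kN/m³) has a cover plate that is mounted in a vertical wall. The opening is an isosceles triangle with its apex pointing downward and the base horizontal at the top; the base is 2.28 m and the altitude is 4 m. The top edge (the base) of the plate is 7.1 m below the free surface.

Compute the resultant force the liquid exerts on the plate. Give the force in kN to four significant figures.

F ≈ 321.0 kN

γ = 0.851 × 9.81 = 8.34831 kN/m³.
With the apex down, the centroid sits h/3 = 4/3 = 1.33333 m below the base (the top edge), so the centroid depth is h_c = 7.1 + 1.33333 = 8.43333 m.
A = ½ × 2.28 × 4 = 4.56 m².
Resultant F = γ·h_c·A = 8.34831 × 8.43333 × 4.56 = 321.042 kN.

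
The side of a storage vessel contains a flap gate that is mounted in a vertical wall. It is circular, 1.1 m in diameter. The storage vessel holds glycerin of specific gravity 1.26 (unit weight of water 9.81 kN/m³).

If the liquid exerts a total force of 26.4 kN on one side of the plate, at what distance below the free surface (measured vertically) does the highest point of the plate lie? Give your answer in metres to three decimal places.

γ = 1.26 × 9.81 = 12.3606 kN/m³.
A = π(0.55)² = 0.950332 m².
From F = γ·h_c·A, the centroid depth is h_c = 26.4/(12.3606 × 0.950332) = 2.24744 m.
The centroid is at the centre, 0.55 m below the top of the plate, so the highest point sits at h_top = 2.24744 − 0.55 = 1.69744 m below the surface.

d_top ≈ 1.697 m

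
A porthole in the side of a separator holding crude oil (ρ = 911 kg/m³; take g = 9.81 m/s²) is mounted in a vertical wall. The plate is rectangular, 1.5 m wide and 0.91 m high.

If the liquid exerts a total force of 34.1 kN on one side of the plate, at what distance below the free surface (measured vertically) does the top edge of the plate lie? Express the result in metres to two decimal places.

d_top ≈ 2.34 m

γ = ρg = 911 × 9.81 / 1000 = 8.93691 kN/m³.
A = 1.5 × 0.91 = 1.365 m².
From F = γ·h_c·A, the centroid depth is h_c = 34.1/(8.93691 × 1.365) = 2.79534 m.
The centroid lies 0.91/2 = 0.455 m below the top edge, so the top edge sits at h_top = 2.79534 − 0.455 = 2.34034 m below the surface.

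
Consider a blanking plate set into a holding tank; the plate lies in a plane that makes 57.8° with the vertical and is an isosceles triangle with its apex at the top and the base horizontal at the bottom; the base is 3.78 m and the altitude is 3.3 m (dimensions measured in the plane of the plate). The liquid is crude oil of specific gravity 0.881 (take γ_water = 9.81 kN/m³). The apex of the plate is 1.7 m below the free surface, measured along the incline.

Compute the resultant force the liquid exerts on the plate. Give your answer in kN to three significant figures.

F ≈ 112 kN

γ = 0.881 × 9.81 = 8.64261 kN/m³.
The plate makes 57.8° with the vertical, i.e. θ = 90° − 57.8° = 32.2° to the horizontal. Measuring y along the incline from the free-surface line, vertical depth h = y·sinθ with sinθ = 0.532876.
With the apex up, the centroid sits 2h/3 = 2 × 3.3/3 = 2.2 m below the apex, so y_c = 1.7 + 2.2 = 3.9 m and h_c = 3.9 × 0.532876 = 2.07822 m.
A = ½ × 3.78 × 3.3 = 6.237 m².
Resultant F = γ·h_c·A = 8.64261 × 2.07822 × 6.237 = 112.024 kN.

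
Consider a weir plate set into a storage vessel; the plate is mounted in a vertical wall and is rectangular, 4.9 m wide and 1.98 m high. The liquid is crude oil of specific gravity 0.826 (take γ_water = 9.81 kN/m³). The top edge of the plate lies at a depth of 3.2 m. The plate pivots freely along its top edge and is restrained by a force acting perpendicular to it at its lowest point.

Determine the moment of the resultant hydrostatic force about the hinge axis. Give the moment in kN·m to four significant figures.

γ = 0.826 × 9.81 = 8.10306 kN/m³.
The centroid lies 1.98/2 = 0.99 m below the top edge, so the centroid depth is h_c = 3.2 + 0.99 = 4.19 m.
A = 4.9 × 1.98 = 9.702 m².
Resultant F = γ·h_c·A = 8.10306 × 4.19 × 9.702 = 329.401 kN.
I_c = b·h³/12 = 4.9 × 1.98³/12 = 3.16964 m⁴.
Centre of pressure: y_p = y_c + I_c/(y_c·A) = 4.19 + 3.16964/(4.19 × 9.702) = 4.19 + 0.0779713 = 4.26797 m along the plane.
The resultant acts 0.99 + 0.0779713 = 1.06797 m (along the plate) below the hinge at the top edge, so the moment about the hinge is M = F × 1.06797 = 329.401 × 1.06797 = 351.79 kN·m.

M ≈ 351.8 kN·m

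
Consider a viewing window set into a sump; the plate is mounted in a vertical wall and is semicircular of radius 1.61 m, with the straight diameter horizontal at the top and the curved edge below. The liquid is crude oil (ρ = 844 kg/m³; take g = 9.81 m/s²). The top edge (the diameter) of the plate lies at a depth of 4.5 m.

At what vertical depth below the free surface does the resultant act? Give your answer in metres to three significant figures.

h_p = 5.22 m

γ = ρg = 844 × 9.81 / 1000 = 8.27964 kN/m³.
The centroid of a semicircle lies 4r/(3π) = 0.683305 m from the diameter, here below the top edge, so the centroid depth is h_c = 4.5 + 0.683305 = 5.1833 m.
A = πr²/2 = π × 1.61²/2 = 4.07166 m².
Resultant F = γ·h_c·A = 8.27964 × 5.1833 × 4.07166 = 174.739 kN.
I_c = (π/8 − 8/(9π))·r⁴ = 0.109757 × 1.61⁴ = 0.737455 m⁴.
Centre of pressure: y_p = y_c + I_c/(y_c·A) = 5.1833 + 0.737455/(5.1833 × 4.07166) = 5.1833 + 0.0349428 = 5.21824 m along the plane.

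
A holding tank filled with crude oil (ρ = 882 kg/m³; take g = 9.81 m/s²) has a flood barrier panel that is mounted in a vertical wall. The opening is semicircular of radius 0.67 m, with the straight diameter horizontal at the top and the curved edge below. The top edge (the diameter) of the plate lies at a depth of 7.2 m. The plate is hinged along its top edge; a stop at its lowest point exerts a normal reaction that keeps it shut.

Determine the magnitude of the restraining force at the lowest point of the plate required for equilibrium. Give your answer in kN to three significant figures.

P ≈ 19.7 kN

γ = ρg = 882 × 9.81 / 1000 = 8.65242 kN/m³.
The centroid of a semicircle lies 4r/(3π) = 0.284357 m from the diameter, here below the top edge, so the centroid depth is h_c = 7.2 + 0.284357 = 7.48436 m.
A = πr²/2 = π × 0.67²/2 = 0.70513 m².
Resultant F = γ·h_c·A = 8.65242 × 7.48436 × 0.70513 = 45.6627 kN.
I_c = (π/8 − 8/(9π))·r⁴ = 0.109757 × 0.67⁴ = 0.0221173 m⁴.
Centre of pressure: y_p = y_c + I_c/(y_c·A) = 7.48436 + 0.0221173/(7.48436 × 0.70513) = 7.48436 + 0.00419091 = 7.48855 m along the plane.
The resultant acts 0.284357 + 0.00419091 = 0.288548 m (along the plate) below the hinge at the top edge, so the moment about the hinge is M = F × 0.288548 = 45.6627 × 0.288548 = 13.1759 kN·m.
A normal force at the bottom, 0.67 m from the hinge, must supply this moment: P = 13.1759/0.67 = 19.6655 kN.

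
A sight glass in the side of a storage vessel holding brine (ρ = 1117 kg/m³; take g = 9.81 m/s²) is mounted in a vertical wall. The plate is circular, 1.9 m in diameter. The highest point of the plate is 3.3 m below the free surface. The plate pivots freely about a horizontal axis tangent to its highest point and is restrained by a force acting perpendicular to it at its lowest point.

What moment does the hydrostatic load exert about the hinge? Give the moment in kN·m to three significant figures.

M ≈ 132 kN·m

γ = ρg = 1117 × 9.81 / 1000 = 10.95777 kN/m³.
The centroid is at the centre, 0.95 m below the top of the plate, so the centroid depth is h_c = 3.3 + 0.95 = 4.25 m.
A = π(0.95)² = 2.83529 m².
Resultant F = γ·h_c·A = 10.95777 × 4.25 × 2.83529 = 132.041 kN.
I_c = πr⁴/4 = π × 0.95⁴/4 = 0.639712 m⁴.
Centre of pressure: y_p = y_c + I_c/(y_c·A) = 4.25 + 0.639712/(4.25 × 2.83529) = 4.25 + 0.0530882 = 4.30309 m along the plane.
The resultant acts 0.95 + 0.0530882 = 1.00309 m (along the plate) below the hinge at the top edge, so the moment about the hinge is M = F × 1.00309 = 132.041 × 1.00309 = 132.449 kN·m.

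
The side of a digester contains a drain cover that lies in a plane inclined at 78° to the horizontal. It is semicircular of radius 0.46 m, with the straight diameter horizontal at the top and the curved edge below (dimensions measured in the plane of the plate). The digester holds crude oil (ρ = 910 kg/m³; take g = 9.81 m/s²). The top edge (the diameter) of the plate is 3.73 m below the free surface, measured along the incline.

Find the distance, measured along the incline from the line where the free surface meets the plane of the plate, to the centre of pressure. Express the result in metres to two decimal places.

y_p = 3.93 m

γ = ρg = 910 × 9.81 / 1000 = 8.9271 kN/m³.
Let θ = 78° be the plate's angle to the horizontal; measure y along the incline from where the plane meets the free surface. Vertical depth h = y·sinθ with sinθ = 0.978148.
The centroid of a semicircle lies 4r/(3π) = 0.19523 m from the diameter, here below the top edge, so y_c = 3.73 + 0.19523 = 3.92523 m and h_c = 3.92523 × 0.978148 = 3.83946 m.
A = πr²/2 = π × 0.46²/2 = 0.332381 m².
Resultant F = γ·h_c·A = 8.9271 × 3.83946 × 0.332381 = 11.3924 kN.
I_c = (π/8 − 8/(9π))·r⁴ = 0.109757 × 0.46⁴ = 0.00491432 m⁴.
Centre of pressure: y_p = y_c + I_c/(y_c·A) = 3.92523 + 0.00491432/(3.92523 × 0.332381) = 3.92523 + 0.00376671 = 3.929 m along the plane.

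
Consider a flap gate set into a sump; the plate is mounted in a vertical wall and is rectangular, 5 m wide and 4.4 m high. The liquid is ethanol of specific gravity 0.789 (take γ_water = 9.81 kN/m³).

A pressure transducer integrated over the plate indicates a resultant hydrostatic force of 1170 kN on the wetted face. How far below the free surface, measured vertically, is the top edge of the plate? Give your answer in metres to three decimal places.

d_top ≈ 4.671 m

γ = 0.789 × 9.81 = 7.74009 kN/m³.
A = 5 × 4.4 = 22 m².
From F = γ·h_c·A, the centroid depth is h_c = 1170/(7.74009 × 22) = 6.87096 m.
The centroid lies 4.4/2 = 2.2 m below the top edge, so the top edge sits at h_top = 6.87096 − 2.2 = 4.67096 m below the surface.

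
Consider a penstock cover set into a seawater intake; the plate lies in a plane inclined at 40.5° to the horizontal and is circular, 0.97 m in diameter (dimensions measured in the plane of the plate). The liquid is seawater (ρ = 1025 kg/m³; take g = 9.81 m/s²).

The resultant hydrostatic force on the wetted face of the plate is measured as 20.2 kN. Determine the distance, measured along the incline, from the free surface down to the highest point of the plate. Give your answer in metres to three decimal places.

γ = ρg = 1025 × 9.81 / 1000 = 10.05525 kN/m³.
A = π(0.485)² = 0.738981 m².
From F = γ·h_c·A, the centroid depth is h_c = 20.2/(10.05525 × 0.738981) = 2.71847 m.
Let θ = 40.5° be the plate's angle to the horizontal; measure y along the incline from where the plane meets the free surface. Vertical depth h = y·sinθ with sinθ = 0.649448.
Along the incline, y_c = h_c/sinθ = 2.71847/0.649448 = 4.18582 m.
The centroid is at the centre, 0.485 m below the top of the plate, so the highest point sits at y_top = 4.18582 − 0.485 = 3.70082 m along the incline.

y_top ≈ 3.701 m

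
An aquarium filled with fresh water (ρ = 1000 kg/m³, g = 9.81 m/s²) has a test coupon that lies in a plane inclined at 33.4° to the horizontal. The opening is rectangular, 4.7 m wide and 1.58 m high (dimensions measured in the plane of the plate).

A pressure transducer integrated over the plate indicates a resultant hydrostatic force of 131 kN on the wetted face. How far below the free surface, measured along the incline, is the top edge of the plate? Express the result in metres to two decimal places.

y_top ≈ 2.48 m

γ = ρg = 1000 × 9.81 = 9810 N/m³ = 9.81 kN/m³.
A = 4.7 × 1.58 = 7.426 m².
From F = γ·h_c·A, the centroid depth is h_c = 131/(9.81 × 7.426) = 1.79824 m.
Let θ = 33.4° be the plate's angle to the horizontal; measure y along the incline from where the plane meets the free surface. Vertical depth h = y·sinθ with sinθ = 0.550481.
Along the incline, y_c = h_c/sinθ = 1.79824/0.550481 = 3.26667 m.
The centroid lies 1.58/2 = 0.79 m below the top edge, so the top edge sits at y_top = 3.26667 − 0.79 = 2.47667 m along the incline.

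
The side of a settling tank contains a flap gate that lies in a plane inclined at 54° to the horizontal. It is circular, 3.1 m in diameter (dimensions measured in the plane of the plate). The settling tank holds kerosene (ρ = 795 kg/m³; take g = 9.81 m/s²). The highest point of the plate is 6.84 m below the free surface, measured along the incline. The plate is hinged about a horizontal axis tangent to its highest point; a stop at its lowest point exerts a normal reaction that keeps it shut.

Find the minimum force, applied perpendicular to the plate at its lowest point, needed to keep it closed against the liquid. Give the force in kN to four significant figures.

P ≈ 209.0 kN

γ = ρg = 795 × 9.81 / 1000 = 7.79895 kN/m³.
Let θ = 54° be the plate's angle to the horizontal; measure y along the incline from where the plane meets the free surface. Vertical depth h = y·sinθ with sinθ = 0.809017.
The centroid is at the centre, 1.55 m below the top of the plate, so y_c = 6.84 + 1.55 = 8.39 m and h_c = 8.39 × 0.809017 = 6.78765 m.
A = π(1.55)² = 7.54768 m².
Resultant F = γ·h_c·A = 7.79895 × 6.78765 × 7.54768 = 399.548 kN.
I_c = πr⁴/4 = π × 1.55⁴/4 = 4.53332 m⁴.
Centre of pressure: y_p = y_c + I_c/(y_c·A) = 8.39 + 4.53332/(8.39 × 7.54768) = 8.39 + 0.0715881 = 8.46159 m along the plane.
The resultant acts 1.55 + 0.0715881 = 1.62159 m (along the plate) below the hinge at the top edge, so the moment about the hinge is M = F × 1.62159 = 399.548 × 1.62159 = 647.903 kN·m.
A normal force at the bottom, 3.1 m from the hinge, must supply this moment: P = 647.903/3.1 = 209.001 kN.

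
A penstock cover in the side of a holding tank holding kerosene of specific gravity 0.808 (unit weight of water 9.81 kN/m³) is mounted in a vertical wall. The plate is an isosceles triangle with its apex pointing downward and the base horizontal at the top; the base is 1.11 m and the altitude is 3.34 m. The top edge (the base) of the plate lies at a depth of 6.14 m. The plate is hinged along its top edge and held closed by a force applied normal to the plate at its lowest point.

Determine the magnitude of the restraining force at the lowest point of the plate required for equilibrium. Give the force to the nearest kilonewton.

P ≈ 38 kN

γ = 0.808 × 9.81 = 7.92648 kN/m³.
With the apex down, the centroid sits h/3 = 3.34/3 = 1.11333 m below the base (the top edge), so the centroid depth is h_c = 6.14 + 1.11333 = 7.25333 m.
A = ½ × 1.11 × 3.34 = 1.8537 m².
Resultant F = γ·h_c·A = 7.92648 × 7.25333 × 1.8537 = 106.575 kN.
I_c = b·h³/36 = 1.11 × 3.34³/36 = 1.14884 m⁴.
Centre of pressure: y_p = y_c + I_c/(y_c·A) = 7.25333 + 1.14884/(7.25333 × 1.8537) = 7.25333 + 0.0854442 = 7.33877 m along the plane.
The resultant acts 1.11333 + 0.0854442 = 1.19877 m (along the plate) below the hinge at the top edge, so the moment about the hinge is M = F × 1.19877 = 106.575 × 1.19877 = 127.759 kN·m.
A normal force at the bottom, 3.34 m from the hinge, must supply this moment: P = 127.759/3.34 = 38.2512 kN.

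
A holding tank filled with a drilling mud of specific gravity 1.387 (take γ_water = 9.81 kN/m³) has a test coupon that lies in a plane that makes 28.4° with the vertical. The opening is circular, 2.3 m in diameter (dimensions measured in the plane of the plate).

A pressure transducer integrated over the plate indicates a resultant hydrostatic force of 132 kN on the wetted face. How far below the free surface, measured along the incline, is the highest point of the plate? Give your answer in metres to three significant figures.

y_top ≈ 1.50 m

γ = 1.387 × 9.81 = 13.60647 kN/m³.
A = π(1.15)² = 4.15476 m².
From F = γ·h_c·A, the centroid depth is h_c = 132/(13.60647 × 4.15476) = 2.33498 m.
The plate makes 28.4° with the vertical, i.e. θ = 90° − 28.4° = 61.6° to the horizontal. Measuring y along the incline from the free-surface line, vertical depth h = y·sinθ with sinθ = 0.879649.
Along the incline, y_c = h_c/sinθ = 2.33498/0.879649 = 2.65445 m.
The centroid is at the centre, 1.15 m below the top of the plate, so the highest point sits at y_top = 2.65445 − 1.15 = 1.50445 m along the incline.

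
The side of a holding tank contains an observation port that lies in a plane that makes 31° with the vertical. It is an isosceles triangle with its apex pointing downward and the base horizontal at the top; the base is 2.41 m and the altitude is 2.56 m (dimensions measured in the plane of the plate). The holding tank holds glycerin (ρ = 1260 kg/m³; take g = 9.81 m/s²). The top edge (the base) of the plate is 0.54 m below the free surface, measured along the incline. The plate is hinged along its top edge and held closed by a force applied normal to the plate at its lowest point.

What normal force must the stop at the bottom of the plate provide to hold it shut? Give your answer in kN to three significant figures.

γ = ρg = 1260 × 9.81 / 1000 = 12.3606 kN/m³.
The plate makes 31° with the vertical, i.e. θ = 90° − 31° = 59° to the horizontal. Measuring y along the incline from the free-surface line, vertical depth h = y·sinθ with sinθ = 0.857167.
With the apex down, the centroid sits h/3 = 2.56/3 = 0.853333 m below the base (the top edge), so y_c = 0.54 + 0.853333 = 1.39333 m and h_c = 1.39333 × 0.857167 = 1.19432 m.
A = ½ × 2.41 × 2.56 = 3.0848 m².
Resultant F = γ·h_c·A = 12.3606 × 1.19432 × 3.0848 = 45.5394 kN.
I_c = b·h³/36 = 2.41 × 2.56³/36 = 1.12314 m⁴.
Centre of pressure: y_p = y_c + I_c/(y_c·A) = 1.39333 + 1.12314/(1.39333 × 3.0848) = 1.39333 + 0.261308 = 1.65464 m along the plane.
The resultant acts 0.853333 + 0.261308 = 1.11464 m (along the plate) below the hinge at the top edge, so the moment about the hinge is M = F × 1.11464 = 45.5394 × 1.11464 = 50.76 kN·m.
A normal force at the bottom, 2.56 m from the hinge, must supply this moment: P = 50.76/2.56 = 19.8281 kN.

P ≈ 19.8 kN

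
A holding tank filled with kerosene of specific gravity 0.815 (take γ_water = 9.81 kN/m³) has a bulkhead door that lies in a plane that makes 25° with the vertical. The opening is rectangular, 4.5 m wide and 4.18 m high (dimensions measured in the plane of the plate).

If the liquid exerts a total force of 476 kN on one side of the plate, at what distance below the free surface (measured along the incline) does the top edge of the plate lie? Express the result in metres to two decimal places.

γ = 0.815 × 9.81 = 7.99515 kN/m³.
A = 4.5 × 4.18 = 18.81 m².
From F = γ·h_c·A, the centroid depth is h_c = 476/(7.99515 × 18.81) = 3.16513 m.
The plate makes 25° with the vertical, i.e. θ = 90° − 25° = 65° to the horizontal. Measuring y along the incline from the free-surface line, vertical depth h = y·sinθ with sinθ = 0.906308.
Along the incline, y_c = h_c/sinθ = 3.16513/0.906308 = 3.49233 m.
The centroid lies 4.18/2 = 2.09 m below the top edge, so the top edge sits at y_top = 3.49233 − 2.09 = 1.40233 m along the incline.

y_top ≈ 1.40 m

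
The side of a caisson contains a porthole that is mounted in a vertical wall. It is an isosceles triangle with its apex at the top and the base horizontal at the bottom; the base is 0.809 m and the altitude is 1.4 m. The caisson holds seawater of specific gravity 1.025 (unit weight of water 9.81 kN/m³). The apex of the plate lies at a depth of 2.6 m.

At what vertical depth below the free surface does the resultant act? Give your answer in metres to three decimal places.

γ = 1.025 × 9.81 = 10.05525 kN/m³.
With the apex up, the centroid sits 2h/3 = 2 × 1.4/3 = 0.933333 m below the apex, so the centroid depth is h_c = 2.6 + 0.933333 = 3.53333 m.
A = ½ × 0.809 × 1.4 = 0.5663 m².
Resultant F = γ·h_c·A = 10.05525 × 3.53333 × 0.5663 = 20.1198 kN.
I_c = b·h³/36 = 0.809 × 1.4³/36 = 0.0616638 m⁴.
Centre of pressure: y_p = y_c + I_c/(y_c·A) = 3.53333 + 0.0616638/(3.53333 × 0.5663) = 3.53333 + 0.0308177 = 3.56415 m along the plane.

h_p = 3.564 m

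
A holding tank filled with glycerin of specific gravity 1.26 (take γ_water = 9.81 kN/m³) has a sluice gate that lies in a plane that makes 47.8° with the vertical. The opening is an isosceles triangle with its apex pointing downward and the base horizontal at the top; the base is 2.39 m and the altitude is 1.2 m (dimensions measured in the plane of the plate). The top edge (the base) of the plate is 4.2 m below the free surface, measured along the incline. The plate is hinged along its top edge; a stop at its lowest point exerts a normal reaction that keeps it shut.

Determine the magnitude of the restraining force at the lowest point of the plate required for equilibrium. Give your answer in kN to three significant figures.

γ = 1.26 × 9.81 = 12.3606 kN/m³.
The plate makes 47.8° with the vertical, i.e. θ = 90° − 47.8° = 42.2° to the horizontal. Measuring y along the incline from the free-surface line, vertical depth h = y·sinθ with sinθ = 0.671721.
With the apex down, the centroid sits h/3 = 1.2/3 = 0.4 m below the base (the top edge), so y_c = 4.2 + 0.4 = 4.6 m and h_c = 4.6 × 0.671721 = 3.08992 m.
A = ½ × 2.39 × 1.2 = 1.434 m².
Resultant F = γ·h_c·A = 12.3606 × 3.08992 × 1.434 = 54.7691 kN.
I_c = b·h³/36 = 2.39 × 1.2³/36 = 0.11472 m⁴.
Centre of pressure: y_p = y_c + I_c/(y_c·A) = 4.6 + 0.11472/(4.6 × 1.434) = 4.6 + 0.0173913 = 4.61739 m along the plane.
The resultant acts 0.4 + 0.0173913 = 0.417391 m (along the plate) below the hinge at the top edge, so the moment about the hinge is M = F × 0.417391 = 54.7691 × 0.417391 = 22.8601 kN·m.
A normal force at the bottom, 1.2 m from the hinge, must supply this moment: P = 22.8601/1.2 = 19.0501 kN.

P ≈ 19.1 kN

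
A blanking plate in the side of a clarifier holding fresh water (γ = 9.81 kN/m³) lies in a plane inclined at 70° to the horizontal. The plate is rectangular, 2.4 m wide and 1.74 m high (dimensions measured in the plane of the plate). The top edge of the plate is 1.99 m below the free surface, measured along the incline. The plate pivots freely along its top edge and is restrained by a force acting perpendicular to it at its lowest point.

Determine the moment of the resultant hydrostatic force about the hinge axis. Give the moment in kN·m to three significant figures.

M ≈ 105 kN·m

γ = 9.81 kN/m³.
Let θ = 70° be the plate's angle to the horizontal; measure y along the incline from where the plane meets the free surface. Vertical depth h = y·sinθ with sinθ = 0.939693.
The centroid lies 1.74/2 = 0.87 m below the top edge, so y_c = 1.99 + 0.87 = 2.86 m and h_c = 2.86 × 0.939693 = 2.68752 m.
A = 2.4 × 1.74 = 4.176 m².
Resultant F = γ·h_c·A = 9.81 × 2.68752 × 4.176 = 110.098 kN.
I_c = b·h³/12 = 2.4 × 1.74³/12 = 1.0536 m⁴.
Centre of pressure: y_p = y_c + I_c/(y_c·A) = 2.86 + 1.0536/(2.86 × 4.176) = 2.86 + 0.0882164 = 2.94822 m along the plane.
The resultant acts 0.87 + 0.0882164 = 0.958216 m (along the plate) below the hinge at the top edge, so the moment about the hinge is M = F × 0.958216 = 110.098 × 0.958216 = 105.498 kN·m.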